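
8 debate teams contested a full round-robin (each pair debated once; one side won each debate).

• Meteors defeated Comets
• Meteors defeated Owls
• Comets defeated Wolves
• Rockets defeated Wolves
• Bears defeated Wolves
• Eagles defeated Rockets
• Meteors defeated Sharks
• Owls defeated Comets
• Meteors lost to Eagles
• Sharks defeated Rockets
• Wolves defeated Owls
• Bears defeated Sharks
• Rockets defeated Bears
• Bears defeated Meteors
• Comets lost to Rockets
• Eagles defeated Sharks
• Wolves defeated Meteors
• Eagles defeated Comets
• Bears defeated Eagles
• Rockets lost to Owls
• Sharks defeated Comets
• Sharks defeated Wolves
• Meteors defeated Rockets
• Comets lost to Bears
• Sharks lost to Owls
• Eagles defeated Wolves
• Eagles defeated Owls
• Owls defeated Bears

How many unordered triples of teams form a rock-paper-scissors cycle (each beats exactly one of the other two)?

Win totals: Comets 1, Rockets 3, Wolves 2, Sharks 3, Eagles 6, Bears 5, Owls 4, Meteors 4.
A team with w wins dominates both others in C(w,2) triples; summing gives 0 + 3 + 1 + 3 + 15 + 10 + 6 + 6 = 44 transitive triples.
Total triples C(8,3) = 56, so cyclic triples = 56 − 44 = 12.

12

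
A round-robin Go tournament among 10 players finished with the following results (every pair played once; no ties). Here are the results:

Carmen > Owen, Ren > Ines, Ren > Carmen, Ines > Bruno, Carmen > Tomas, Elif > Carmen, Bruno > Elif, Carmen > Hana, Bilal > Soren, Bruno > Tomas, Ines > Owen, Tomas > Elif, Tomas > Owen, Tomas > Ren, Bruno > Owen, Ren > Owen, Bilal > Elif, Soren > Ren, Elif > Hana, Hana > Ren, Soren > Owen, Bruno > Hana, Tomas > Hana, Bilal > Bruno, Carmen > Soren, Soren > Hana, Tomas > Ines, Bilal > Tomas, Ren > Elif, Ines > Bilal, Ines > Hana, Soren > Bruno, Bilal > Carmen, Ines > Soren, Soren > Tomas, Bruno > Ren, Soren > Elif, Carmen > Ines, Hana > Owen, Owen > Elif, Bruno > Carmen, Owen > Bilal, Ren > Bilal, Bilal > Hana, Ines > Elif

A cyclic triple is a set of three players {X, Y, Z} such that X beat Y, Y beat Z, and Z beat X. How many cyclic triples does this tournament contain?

Win totals: Hana 2, Bilal 6, Bruno 6, Ines 6, Ren 5, Owen 2, Carmen 5, Soren 6, Elif 2, Tomas 5.
A player with w wins dominates both others in C(w,2) triples; summing gives 1 + 15 + 15 + 15 + 10 + 1 + 10 + 15 + 1 + 10 = 93 transitive triples.
Total triples C(10,3) = 120, so cyclic triples = 120 − 93 = 27.

27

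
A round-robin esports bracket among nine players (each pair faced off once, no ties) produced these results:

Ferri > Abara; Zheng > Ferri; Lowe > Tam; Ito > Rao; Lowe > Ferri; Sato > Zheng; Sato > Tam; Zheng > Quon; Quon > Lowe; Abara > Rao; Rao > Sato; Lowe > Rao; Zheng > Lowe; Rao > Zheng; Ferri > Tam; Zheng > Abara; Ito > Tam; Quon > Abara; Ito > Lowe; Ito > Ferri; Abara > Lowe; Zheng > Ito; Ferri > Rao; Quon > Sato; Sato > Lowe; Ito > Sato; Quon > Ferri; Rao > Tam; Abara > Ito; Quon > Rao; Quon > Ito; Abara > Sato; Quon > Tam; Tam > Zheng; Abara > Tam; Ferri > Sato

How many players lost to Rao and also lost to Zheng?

0

Rao beat: Sato, Tam, Zheng.
Zheng beat: Ito, Lowe, Abara, Ferri, Quon.
No one was beaten by both.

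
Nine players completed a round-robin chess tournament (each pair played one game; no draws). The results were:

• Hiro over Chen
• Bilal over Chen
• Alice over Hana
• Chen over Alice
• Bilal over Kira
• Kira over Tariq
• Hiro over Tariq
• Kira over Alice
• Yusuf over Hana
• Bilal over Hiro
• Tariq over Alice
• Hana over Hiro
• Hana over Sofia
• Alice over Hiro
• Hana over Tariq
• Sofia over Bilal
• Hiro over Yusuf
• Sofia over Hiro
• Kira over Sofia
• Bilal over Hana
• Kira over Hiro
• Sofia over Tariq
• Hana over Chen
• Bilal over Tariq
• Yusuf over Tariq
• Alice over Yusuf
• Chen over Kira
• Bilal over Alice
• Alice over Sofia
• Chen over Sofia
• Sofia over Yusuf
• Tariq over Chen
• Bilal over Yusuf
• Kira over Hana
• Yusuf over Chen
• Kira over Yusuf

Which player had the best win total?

Win totals: Alice 4, Chen 3, Yusuf 3, Bilal 7, Kira 6, Sofia 4, Hiro 3, Hana 4, Tariq 2.
Bilal leads with 7 wins (next highest: 6).

Bilal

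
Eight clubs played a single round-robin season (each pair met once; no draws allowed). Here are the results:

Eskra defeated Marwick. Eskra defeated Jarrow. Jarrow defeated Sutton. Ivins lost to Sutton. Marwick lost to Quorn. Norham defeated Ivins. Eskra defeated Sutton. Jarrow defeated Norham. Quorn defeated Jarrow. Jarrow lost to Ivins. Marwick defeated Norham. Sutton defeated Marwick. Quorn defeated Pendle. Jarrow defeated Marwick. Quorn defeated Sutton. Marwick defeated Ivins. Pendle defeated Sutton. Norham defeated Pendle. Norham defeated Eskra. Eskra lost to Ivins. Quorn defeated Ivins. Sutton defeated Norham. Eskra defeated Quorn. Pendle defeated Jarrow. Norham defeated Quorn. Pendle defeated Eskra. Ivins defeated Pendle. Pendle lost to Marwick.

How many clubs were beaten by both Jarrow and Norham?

Jarrow beat: Norham, Sutton, Marwick.
Norham beat: Quorn, Eskra, Pendle, Ivins.
No one was beaten by both.

0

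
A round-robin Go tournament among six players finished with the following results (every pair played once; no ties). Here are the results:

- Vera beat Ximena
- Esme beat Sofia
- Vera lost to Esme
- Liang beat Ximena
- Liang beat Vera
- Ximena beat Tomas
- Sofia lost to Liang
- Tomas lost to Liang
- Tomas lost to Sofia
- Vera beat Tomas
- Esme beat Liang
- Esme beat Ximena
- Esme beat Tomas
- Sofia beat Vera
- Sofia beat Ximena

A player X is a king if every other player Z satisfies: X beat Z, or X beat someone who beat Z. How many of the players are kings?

Esme reaches everyone (king).
Tomas cannot reach Esme, Sofia, Vera, Ximena, Liang in two steps.
Sofia cannot reach Esme, Liang in two steps.
Vera cannot reach Esme, Sofia, Liang in two steps.
Ximena cannot reach Esme, Sofia, Vera, Liang in two steps.
Liang cannot reach Esme in two steps.
Kings: Esme — 1.

1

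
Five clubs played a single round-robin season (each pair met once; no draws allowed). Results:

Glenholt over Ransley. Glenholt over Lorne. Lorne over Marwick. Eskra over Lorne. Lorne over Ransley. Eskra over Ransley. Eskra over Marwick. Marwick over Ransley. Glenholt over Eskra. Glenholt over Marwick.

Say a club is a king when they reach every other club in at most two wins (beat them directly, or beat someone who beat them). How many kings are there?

Ransley cannot reach Glenholt, Lorne, Eskra, Marwick in two steps.
Glenholt reaches everyone (king).
Lorne cannot reach Glenholt, Eskra in two steps.
Eskra cannot reach Glenholt in two steps.
Marwick cannot reach Glenholt, Lorne, Eskra in two steps.
Kings: Glenholt — 1.

1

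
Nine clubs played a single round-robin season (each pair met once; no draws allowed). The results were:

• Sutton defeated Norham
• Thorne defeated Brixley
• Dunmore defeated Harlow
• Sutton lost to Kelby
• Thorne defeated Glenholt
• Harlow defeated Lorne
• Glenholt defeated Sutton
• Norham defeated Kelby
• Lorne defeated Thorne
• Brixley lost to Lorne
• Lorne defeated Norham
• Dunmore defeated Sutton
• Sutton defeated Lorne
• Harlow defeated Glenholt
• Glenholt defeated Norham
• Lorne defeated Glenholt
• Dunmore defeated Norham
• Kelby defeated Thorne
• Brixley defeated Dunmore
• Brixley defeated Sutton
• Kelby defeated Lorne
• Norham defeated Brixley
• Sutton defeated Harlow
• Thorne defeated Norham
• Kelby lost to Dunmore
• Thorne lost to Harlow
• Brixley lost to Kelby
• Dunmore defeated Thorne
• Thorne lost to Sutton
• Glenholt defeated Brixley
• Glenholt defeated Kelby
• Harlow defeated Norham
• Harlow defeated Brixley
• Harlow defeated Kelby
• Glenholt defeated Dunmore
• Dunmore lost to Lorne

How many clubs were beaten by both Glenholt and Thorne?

Glenholt beat: Brixley, Dunmore, Sutton, Kelby, Norham.
Thorne beat: Brixley, Glenholt, Norham.
Both beat: Brixley, Norham — 2.

2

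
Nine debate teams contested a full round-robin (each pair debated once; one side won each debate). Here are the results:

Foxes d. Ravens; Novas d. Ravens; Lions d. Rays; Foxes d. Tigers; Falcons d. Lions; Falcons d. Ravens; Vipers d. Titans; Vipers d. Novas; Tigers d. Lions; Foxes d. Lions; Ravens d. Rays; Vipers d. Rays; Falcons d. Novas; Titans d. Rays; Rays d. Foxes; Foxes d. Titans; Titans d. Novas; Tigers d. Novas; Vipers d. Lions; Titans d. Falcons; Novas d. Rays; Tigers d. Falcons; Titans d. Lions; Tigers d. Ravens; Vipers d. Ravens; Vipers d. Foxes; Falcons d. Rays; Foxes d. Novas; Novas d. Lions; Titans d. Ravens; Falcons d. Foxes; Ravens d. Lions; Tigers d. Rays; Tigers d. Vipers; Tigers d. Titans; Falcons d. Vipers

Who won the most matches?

Win totals: Titans 5, Rays 1, Foxes 5, Vipers 6, Ravens 2, Falcons 6, Lions 1, Novas 3, Tigers 7.
Tigers leads with 7 wins (next highest: 6).

Tigers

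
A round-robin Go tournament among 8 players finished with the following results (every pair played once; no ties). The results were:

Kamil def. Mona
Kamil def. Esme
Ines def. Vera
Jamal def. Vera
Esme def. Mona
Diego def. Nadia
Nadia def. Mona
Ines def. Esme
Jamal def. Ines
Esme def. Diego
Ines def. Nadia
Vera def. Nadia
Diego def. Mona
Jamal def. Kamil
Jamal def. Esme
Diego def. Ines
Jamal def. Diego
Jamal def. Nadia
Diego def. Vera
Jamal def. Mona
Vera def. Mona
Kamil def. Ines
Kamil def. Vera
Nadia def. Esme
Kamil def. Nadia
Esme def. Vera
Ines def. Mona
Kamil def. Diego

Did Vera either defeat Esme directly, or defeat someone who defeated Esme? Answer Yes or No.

Yes

Vera did not beat Esme directly.
Vera beat Mona, Nadia. Of those, Nadia beat Esme.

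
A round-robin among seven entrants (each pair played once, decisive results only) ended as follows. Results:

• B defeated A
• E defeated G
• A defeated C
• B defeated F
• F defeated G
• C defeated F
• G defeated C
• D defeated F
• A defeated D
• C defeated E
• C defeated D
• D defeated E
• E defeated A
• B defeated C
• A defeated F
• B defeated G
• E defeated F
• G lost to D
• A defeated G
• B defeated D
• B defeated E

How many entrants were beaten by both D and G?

0

D beat: E, F, G.
G beat: C.
No one was beaten by both.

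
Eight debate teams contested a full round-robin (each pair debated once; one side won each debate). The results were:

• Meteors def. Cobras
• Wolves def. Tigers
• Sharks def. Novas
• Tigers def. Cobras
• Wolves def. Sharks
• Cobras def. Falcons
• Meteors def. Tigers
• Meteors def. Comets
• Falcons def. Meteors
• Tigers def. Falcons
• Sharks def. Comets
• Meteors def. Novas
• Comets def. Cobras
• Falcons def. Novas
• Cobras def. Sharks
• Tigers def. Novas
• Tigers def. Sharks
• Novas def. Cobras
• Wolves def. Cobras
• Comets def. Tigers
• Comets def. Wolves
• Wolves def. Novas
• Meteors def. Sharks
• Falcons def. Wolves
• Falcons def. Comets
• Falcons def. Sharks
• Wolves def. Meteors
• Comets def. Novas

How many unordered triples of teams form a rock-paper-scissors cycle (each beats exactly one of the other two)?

12

Win totals: Novas 1, Cobras 2, Sharks 2, Meteors 5, Tigers 4, Comets 4, Falcons 5, Wolves 5.
A team with w wins dominates both others in C(w,2) triples; summing gives 0 + 1 + 1 + 10 + 6 + 6 + 10 + 10 = 44 transitive triples.
Total triples C(8,3) = 56, so cyclic triples = 56 − 44 = 12.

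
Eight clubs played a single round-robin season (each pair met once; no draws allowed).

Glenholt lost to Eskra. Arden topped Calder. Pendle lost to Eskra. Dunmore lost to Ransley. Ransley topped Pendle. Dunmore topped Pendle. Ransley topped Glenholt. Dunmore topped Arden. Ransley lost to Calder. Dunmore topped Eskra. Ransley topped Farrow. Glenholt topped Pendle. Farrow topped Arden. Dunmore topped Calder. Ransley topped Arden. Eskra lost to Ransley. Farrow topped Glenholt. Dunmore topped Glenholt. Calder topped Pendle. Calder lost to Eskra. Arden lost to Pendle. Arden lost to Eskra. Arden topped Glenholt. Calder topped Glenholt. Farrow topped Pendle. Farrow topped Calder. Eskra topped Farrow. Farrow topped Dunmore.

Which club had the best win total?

Win totals: Calder 3, Arden 2, Farrow 5, Eskra 5, Dunmore 5, Glenholt 1, Pendle 1, Ransley 6.
Ransley leads with 6 wins (next highest: 5).

Ransley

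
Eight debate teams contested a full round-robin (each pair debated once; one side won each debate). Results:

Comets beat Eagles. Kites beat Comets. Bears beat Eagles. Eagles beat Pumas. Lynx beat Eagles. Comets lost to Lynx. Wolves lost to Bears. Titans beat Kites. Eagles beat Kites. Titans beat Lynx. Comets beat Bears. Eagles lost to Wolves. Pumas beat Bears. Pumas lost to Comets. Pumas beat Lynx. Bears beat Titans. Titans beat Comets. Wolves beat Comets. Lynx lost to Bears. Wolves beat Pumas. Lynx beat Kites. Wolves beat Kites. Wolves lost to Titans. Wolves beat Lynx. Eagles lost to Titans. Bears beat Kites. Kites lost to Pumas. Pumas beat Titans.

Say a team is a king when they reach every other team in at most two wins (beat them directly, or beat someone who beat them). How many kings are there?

5

Pumas reaches everyone (king).
Eagles cannot reach Wolves in two steps.
Comets reaches everyone (king).
Wolves reaches everyone (king).
Bears reaches everyone (king).
Lynx cannot reach Wolves, Titans in two steps.
Titans reaches everyone (king).
Kites cannot reach Wolves, Lynx, Titans in two steps.
Kings: Pumas, Comets, Wolves, Bears, Titans — 5.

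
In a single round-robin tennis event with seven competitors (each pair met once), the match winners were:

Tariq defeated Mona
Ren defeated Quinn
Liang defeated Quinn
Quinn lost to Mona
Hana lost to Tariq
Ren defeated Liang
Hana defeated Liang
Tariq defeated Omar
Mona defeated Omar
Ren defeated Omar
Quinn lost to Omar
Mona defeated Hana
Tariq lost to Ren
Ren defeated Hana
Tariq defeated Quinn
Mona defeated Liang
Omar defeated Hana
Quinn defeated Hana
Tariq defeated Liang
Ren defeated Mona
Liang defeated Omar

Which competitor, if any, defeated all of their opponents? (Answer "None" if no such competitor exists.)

Ren

Ren has 6 wins out of 6 opponents — a perfect record.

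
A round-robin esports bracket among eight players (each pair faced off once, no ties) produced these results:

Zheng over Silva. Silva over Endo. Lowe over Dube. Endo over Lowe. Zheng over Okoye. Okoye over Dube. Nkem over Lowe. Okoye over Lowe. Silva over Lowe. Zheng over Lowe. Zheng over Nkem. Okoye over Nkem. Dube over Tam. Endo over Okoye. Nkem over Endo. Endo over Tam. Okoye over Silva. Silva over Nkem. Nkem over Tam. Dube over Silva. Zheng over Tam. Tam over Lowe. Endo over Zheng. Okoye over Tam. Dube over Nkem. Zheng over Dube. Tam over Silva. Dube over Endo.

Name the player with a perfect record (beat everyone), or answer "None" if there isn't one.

Highest win total is Zheng with 6 (out of 7 possible).
Zheng lost to Endo, so no player went undefeated.

None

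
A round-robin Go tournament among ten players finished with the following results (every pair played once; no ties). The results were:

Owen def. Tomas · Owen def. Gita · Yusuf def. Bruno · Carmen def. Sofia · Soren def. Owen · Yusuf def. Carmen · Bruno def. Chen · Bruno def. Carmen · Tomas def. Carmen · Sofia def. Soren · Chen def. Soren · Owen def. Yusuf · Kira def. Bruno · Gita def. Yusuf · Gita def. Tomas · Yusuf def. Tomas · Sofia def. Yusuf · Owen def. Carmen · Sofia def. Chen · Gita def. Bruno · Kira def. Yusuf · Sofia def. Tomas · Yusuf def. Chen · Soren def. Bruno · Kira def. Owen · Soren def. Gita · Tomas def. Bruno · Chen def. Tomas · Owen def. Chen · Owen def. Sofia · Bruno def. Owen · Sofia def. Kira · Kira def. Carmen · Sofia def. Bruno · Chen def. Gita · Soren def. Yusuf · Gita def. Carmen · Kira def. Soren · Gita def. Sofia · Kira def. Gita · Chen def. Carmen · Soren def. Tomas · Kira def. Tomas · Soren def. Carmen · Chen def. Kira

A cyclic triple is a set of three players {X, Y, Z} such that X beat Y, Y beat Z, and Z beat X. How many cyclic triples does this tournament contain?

24

Win totals: Carmen 1, Bruno 3, Sofia 6, Soren 6, Tomas 2, Owen 6, Chen 5, Gita 5, Kira 7, Yusuf 4.
A player with w wins dominates both others in C(w,2) triples; summing gives 0 + 3 + 15 + 15 + 1 + 15 + 10 + 10 + 21 + 6 = 96 transitive triples.
Total triples C(10,3) = 120, so cyclic triples = 120 − 96 = 24.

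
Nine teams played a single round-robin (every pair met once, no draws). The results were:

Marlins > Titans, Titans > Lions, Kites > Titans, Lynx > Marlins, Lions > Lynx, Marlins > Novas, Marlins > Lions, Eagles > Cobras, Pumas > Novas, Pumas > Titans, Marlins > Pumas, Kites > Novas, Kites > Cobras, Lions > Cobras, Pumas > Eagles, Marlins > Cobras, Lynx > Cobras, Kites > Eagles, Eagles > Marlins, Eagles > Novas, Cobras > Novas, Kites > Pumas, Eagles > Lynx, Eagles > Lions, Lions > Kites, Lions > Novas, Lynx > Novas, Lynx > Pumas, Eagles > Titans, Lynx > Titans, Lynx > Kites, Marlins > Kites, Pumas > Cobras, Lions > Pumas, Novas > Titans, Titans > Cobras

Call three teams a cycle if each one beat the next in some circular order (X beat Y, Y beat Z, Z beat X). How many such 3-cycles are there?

Win totals: Lions 5, Cobras 1, Pumas 4, Lynx 6, Marlins 6, Kites 5, Titans 2, Eagles 6, Novas 1.
A team with w wins dominates both others in C(w,2) triples; summing gives 10 + 0 + 6 + 15 + 15 + 10 + 1 + 15 + 0 = 72 transitive triples.
Total triples C(9,3) = 84, so cyclic triples = 84 − 72 = 12.

12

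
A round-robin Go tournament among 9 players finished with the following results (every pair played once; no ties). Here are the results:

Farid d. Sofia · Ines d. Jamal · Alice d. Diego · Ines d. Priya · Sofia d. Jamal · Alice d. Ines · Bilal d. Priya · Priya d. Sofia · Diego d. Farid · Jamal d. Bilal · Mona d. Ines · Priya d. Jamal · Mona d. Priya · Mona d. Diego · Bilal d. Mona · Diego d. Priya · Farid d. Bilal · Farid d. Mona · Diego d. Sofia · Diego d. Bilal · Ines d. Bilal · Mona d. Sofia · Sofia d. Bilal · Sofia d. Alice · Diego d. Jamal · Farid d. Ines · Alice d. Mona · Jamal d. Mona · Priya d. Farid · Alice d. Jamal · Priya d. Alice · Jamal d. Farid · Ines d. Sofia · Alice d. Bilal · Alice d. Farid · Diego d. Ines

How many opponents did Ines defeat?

4

Ines' results: beat Sofia, Jamal, Priya, Bilal; lost to Diego, Alice, Mona, Farid.
That is 4 wins.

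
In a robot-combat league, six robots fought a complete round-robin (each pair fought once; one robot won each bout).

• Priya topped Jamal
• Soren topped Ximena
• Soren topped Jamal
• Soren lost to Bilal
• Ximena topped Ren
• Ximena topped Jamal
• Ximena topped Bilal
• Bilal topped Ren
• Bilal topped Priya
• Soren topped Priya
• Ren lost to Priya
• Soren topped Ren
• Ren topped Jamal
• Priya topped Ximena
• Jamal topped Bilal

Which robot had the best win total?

Win totals: Soren 4, Ximena 3, Jamal 1, Priya 3, Ren 1, Bilal 3.
Soren leads with 4 wins (next highest: 3).

Soren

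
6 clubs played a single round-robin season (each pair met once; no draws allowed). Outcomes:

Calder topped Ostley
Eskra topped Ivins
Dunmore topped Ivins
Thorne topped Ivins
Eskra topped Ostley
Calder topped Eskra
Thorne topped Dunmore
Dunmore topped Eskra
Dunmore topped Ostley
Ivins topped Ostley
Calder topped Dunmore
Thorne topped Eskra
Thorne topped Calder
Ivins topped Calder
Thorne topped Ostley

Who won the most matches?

Thorne

Win totals: Ostley 0, Thorne 5, Dunmore 3, Ivins 2, Eskra 2, Calder 3.
Thorne leads with 5 wins (next highest: 3).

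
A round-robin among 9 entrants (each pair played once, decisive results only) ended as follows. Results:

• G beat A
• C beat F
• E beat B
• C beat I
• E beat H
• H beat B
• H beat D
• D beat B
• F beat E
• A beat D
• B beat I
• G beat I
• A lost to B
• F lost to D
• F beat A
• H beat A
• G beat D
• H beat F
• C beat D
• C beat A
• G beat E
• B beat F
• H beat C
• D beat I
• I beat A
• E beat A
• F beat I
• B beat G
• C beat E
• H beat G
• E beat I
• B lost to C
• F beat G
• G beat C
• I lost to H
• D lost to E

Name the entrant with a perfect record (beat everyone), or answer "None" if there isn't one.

Highest win total is H with 7 (out of 8 possible).
H lost to E, so no entrant went undefeated.

None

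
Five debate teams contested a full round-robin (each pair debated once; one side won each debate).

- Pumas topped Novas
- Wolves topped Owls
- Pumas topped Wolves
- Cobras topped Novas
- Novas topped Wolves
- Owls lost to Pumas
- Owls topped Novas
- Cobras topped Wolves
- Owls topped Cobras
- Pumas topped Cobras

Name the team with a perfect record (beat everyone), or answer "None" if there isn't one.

Pumas

Pumas has 4 wins out of 4 opponents — a perfect record.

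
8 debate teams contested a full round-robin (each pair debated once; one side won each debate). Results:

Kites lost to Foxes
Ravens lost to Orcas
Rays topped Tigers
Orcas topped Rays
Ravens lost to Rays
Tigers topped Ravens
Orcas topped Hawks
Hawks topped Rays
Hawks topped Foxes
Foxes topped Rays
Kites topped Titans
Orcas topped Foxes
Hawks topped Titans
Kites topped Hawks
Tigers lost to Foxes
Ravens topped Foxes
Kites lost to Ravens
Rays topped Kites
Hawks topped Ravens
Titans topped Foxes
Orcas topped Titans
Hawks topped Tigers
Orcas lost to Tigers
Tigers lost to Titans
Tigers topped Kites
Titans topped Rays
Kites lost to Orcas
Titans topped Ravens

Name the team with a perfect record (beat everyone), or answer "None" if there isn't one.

None

Highest win total is Orcas with 6 (out of 7 possible).
Orcas lost to Tigers, so no team went undefeated.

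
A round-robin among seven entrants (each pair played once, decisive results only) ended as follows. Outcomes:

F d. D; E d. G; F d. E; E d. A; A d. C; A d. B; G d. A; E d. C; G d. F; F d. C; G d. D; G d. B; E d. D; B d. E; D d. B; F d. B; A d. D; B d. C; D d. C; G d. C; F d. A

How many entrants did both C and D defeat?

C beat: no one.
D beat: B, C.
No one was beaten by both.

0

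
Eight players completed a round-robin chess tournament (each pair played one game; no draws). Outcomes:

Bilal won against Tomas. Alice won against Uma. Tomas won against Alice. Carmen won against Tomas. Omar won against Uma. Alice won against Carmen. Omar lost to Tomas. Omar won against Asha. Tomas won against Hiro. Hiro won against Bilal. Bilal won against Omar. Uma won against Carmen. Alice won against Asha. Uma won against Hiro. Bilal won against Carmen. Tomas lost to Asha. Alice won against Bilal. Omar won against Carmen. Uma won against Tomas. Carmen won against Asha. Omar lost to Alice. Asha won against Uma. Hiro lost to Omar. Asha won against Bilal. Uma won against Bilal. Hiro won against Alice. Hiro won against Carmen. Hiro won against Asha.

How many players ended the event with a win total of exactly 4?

3

Win totals: Hiro 4, Uma 4, Alice 5, Omar 4, Asha 3, Carmen 2, Bilal 3, Tomas 3.
Exactly 4: Hiro, Uma, Omar — 3 players.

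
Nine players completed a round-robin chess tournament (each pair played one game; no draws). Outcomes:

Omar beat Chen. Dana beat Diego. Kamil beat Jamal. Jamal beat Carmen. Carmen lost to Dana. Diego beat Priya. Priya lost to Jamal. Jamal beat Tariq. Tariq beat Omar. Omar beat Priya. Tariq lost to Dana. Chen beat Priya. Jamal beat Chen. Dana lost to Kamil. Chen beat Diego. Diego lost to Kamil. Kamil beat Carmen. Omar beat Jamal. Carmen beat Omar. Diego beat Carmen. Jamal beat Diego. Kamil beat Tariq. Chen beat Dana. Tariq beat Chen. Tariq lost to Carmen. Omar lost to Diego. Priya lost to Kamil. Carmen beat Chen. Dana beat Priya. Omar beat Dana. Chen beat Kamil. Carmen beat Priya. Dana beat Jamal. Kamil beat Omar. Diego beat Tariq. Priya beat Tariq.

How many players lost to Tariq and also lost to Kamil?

1

Tariq beat: Chen, Omar.
Kamil beat: Tariq, Priya, Omar, Diego, Carmen, Dana, Jamal.
Both beat: Omar — 1.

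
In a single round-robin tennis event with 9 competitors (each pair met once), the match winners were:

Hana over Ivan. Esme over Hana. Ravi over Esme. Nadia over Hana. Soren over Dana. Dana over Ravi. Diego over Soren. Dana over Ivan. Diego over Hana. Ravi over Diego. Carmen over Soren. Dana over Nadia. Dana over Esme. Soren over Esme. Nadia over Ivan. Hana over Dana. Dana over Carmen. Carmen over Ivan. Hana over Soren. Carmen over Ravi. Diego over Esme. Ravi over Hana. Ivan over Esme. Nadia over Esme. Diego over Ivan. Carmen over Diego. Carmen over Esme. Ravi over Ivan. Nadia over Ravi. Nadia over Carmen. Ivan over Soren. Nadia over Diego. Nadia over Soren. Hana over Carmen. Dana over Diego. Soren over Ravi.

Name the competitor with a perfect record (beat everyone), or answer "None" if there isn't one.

Highest win total is Nadia with 7 (out of 8 possible).
Nadia lost to Dana, so no competitor went undefeated.

None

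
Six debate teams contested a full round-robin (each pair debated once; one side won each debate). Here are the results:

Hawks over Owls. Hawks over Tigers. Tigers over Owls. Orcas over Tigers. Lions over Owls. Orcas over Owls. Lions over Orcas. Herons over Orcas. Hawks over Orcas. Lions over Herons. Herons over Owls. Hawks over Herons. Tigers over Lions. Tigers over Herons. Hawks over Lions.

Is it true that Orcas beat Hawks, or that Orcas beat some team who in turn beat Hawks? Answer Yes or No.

Orcas did not beat Hawks directly.
Orcas beat Tigers, Owls, but each of them lost to Hawks. No two-step path.

No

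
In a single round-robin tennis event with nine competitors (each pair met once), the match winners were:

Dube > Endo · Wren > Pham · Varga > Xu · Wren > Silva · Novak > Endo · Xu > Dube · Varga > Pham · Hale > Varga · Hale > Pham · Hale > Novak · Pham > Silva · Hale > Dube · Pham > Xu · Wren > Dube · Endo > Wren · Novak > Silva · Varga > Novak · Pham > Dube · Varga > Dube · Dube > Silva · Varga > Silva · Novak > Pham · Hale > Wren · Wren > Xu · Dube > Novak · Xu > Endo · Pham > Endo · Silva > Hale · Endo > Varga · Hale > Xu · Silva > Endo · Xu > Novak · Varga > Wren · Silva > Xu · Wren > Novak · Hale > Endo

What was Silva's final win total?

3

Silva's results: beat Xu, Endo, Hale; lost to Novak, Varga, Dube, Pham, Wren.
That is 3 wins.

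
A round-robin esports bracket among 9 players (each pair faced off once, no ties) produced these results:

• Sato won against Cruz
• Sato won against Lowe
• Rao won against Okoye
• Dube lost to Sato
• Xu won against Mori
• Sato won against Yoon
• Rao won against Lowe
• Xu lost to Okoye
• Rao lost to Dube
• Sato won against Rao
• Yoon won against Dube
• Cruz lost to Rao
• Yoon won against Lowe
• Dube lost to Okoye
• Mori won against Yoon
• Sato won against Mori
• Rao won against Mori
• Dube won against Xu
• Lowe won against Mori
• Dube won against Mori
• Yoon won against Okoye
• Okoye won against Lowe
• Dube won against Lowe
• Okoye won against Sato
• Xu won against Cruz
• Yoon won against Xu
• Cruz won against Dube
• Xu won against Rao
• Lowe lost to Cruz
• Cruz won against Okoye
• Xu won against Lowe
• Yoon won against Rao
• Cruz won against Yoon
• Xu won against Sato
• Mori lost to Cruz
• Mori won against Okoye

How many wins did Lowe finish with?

Lowe's results: beat Mori; lost to Xu, Yoon, Rao, Dube, Sato, Okoye, Cruz.
That is 1 win.

1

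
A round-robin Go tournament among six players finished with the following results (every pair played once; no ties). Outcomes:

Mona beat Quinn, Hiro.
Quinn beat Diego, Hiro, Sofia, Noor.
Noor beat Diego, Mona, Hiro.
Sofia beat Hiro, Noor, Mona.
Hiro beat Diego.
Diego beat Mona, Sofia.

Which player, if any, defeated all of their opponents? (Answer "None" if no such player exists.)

None

Highest win total is Quinn with 4 (out of 5 possible).
Quinn lost to Mona, so no player went undefeated.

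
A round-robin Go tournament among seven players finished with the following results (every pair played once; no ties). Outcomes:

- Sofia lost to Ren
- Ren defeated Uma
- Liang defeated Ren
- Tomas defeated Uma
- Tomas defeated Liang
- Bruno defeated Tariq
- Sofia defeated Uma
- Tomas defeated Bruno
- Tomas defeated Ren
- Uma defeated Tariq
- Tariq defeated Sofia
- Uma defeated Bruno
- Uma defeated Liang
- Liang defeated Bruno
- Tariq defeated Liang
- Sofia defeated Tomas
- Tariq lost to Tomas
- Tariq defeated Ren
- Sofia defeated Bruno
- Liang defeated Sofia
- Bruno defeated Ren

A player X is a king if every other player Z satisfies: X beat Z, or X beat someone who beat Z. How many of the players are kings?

Liang reaches everyone (king).
Ren reaches everyone (king).
Tomas reaches everyone (king).
Bruno cannot reach Tomas in two steps.
Sofia reaches everyone (king).
Uma cannot reach Tomas in two steps.
Tariq reaches everyone (king).
Kings: Liang, Ren, Tomas, Sofia, Tariq — 5.

5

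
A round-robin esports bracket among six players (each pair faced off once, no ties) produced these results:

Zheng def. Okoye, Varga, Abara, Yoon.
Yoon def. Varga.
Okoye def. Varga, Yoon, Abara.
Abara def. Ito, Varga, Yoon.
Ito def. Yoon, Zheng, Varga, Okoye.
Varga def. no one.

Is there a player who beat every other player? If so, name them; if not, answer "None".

None

Highest win total is Zheng with 4 (out of 5 possible).
Zheng lost to Ito, so no player went undefeated.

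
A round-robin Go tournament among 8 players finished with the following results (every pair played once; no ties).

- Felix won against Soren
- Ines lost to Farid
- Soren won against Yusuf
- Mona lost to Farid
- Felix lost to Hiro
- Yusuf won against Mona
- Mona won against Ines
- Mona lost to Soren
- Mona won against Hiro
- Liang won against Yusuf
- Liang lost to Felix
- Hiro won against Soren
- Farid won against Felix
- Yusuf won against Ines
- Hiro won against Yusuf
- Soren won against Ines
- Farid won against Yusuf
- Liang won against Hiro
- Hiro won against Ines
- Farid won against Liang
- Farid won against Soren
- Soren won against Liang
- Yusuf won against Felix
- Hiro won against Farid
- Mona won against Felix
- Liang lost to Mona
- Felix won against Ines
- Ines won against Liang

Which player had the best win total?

Win totals: Ines 1, Mona 4, Yusuf 3, Felix 3, Liang 2, Soren 4, Farid 6, Hiro 5.
Farid leads with 6 wins (next highest: 5).

Farid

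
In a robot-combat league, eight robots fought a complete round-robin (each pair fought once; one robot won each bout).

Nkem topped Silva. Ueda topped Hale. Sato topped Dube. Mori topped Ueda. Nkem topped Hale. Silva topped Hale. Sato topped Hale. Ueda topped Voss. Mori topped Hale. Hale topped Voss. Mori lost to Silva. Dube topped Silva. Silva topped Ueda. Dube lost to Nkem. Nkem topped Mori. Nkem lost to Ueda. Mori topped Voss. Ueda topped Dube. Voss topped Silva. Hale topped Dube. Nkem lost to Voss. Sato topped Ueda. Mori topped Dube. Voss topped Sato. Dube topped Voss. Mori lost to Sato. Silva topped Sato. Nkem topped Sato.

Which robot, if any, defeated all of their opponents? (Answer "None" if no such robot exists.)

None

Highest win total is Nkem with 5 (out of 7 possible).
Nkem lost to Ueda, Voss, so no robot went undefeated.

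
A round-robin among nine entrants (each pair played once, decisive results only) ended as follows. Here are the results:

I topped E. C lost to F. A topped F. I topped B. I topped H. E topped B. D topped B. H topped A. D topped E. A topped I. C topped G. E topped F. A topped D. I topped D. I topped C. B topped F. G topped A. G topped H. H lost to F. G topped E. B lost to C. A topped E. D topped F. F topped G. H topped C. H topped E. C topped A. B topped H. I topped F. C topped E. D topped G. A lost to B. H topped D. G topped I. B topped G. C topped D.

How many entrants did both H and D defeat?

H beat: A, C, D, E.
D beat: B, E, F, G.
Both beat: E — 1.

1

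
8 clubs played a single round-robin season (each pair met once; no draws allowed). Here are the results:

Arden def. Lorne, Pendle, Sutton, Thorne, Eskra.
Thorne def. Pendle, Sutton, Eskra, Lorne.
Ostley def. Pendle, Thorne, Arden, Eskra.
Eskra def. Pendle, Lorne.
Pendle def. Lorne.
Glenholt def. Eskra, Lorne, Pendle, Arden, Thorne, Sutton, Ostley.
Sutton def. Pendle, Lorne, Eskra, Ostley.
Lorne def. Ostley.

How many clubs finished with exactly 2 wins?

1

Win totals: Thorne 4, Arden 5, Sutton 4, Ostley 4, Eskra 2, Pendle 1, Glenholt 7, Lorne 1.
Exactly 2: Eskra — 1 club.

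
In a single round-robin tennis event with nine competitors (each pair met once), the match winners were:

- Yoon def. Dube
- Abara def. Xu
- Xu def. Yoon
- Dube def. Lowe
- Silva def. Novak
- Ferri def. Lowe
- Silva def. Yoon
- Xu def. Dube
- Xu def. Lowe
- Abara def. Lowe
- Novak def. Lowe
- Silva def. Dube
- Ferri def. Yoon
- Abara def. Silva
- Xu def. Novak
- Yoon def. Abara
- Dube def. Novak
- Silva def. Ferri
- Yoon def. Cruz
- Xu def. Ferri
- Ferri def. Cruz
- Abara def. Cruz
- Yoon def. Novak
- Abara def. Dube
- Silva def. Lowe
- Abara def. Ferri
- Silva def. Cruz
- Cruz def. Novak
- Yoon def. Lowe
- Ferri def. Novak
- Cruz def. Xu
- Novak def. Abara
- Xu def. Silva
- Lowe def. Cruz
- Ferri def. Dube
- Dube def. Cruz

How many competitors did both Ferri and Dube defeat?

3

Ferri beat: Dube, Novak, Lowe, Cruz, Yoon.
Dube beat: Novak, Lowe, Cruz.
Both beat: Novak, Lowe, Cruz — 3.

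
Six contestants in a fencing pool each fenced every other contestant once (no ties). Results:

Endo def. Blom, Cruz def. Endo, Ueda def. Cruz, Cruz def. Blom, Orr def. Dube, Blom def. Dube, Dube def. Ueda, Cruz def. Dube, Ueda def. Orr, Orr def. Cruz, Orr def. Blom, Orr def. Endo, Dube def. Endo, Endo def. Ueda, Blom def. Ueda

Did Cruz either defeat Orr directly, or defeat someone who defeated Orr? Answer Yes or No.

Cruz did not beat Orr directly.
Cruz beat Endo, Blom, Dube, but each of them lost to Orr. No two-step path.

No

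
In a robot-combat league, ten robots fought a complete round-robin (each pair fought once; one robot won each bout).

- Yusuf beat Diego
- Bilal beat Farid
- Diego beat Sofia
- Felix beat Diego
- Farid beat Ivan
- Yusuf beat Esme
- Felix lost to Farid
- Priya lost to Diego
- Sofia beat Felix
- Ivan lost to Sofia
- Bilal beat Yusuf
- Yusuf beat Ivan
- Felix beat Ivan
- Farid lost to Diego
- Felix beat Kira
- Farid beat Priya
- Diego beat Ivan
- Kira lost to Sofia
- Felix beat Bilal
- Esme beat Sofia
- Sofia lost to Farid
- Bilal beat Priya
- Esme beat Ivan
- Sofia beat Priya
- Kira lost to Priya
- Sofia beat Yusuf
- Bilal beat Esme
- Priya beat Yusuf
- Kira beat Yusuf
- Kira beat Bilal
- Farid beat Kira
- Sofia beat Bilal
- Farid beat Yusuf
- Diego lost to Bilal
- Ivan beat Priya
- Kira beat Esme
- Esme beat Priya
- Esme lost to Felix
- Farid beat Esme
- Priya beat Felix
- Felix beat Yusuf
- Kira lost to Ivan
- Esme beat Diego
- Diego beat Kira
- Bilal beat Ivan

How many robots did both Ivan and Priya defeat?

Ivan beat: Priya, Kira.
Priya beat: Kira, Felix, Yusuf.
Both beat: Kira — 1.

1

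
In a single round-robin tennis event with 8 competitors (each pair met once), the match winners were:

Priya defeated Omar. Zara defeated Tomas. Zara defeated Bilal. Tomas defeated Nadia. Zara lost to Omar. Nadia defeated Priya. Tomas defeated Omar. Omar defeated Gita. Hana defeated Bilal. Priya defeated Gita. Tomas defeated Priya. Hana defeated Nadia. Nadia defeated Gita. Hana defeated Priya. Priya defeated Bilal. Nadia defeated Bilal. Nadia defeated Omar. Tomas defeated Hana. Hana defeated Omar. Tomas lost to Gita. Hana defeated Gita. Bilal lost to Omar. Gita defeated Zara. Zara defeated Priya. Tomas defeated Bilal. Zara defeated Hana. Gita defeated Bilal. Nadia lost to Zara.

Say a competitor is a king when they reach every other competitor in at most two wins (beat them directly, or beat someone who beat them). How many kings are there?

5

Priya cannot reach Hana, Nadia in two steps.
Bilal cannot reach Priya, Zara, Gita, Omar, Tomas, Hana, Nadia in two steps.
Zara reaches everyone (king).
Gita reaches everyone (king).
Omar reaches everyone (king).
Tomas reaches everyone (king).
Hana reaches everyone (king).
Nadia cannot reach Hana in two steps.
Kings: Zara, Gita, Omar, Tomas, Hana — 5.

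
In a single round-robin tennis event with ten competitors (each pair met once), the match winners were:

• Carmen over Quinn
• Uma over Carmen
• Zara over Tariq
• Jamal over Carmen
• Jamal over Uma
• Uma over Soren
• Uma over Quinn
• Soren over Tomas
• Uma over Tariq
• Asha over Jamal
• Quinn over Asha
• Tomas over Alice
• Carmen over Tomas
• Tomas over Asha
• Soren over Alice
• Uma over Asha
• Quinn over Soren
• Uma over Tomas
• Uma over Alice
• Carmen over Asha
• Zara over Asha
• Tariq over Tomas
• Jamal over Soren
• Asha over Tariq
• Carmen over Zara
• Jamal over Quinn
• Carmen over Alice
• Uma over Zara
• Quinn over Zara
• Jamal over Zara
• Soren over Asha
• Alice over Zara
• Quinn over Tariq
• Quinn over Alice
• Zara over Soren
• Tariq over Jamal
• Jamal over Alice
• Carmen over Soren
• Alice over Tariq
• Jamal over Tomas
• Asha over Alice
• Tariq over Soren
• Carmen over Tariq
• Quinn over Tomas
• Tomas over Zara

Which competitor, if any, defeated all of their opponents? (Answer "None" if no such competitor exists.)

Highest win total is Uma with 8 (out of 9 possible).
Uma lost to Jamal, so no competitor went undefeated.

None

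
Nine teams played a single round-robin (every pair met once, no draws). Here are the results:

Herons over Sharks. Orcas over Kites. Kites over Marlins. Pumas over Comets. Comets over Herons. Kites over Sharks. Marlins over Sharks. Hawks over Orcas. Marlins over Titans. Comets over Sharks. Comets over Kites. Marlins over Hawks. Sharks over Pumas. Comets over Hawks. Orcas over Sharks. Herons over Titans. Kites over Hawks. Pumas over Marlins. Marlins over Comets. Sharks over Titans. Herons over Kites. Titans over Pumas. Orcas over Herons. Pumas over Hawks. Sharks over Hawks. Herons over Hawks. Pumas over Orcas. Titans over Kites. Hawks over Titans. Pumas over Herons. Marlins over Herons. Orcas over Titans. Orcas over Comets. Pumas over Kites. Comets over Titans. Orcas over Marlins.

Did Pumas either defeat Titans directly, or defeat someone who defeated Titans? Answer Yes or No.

Yes

Pumas did not beat Titans directly.
Pumas beat Orcas, Kites, Marlins, Hawks, Herons, Comets. Of those, Orcas beat Titans.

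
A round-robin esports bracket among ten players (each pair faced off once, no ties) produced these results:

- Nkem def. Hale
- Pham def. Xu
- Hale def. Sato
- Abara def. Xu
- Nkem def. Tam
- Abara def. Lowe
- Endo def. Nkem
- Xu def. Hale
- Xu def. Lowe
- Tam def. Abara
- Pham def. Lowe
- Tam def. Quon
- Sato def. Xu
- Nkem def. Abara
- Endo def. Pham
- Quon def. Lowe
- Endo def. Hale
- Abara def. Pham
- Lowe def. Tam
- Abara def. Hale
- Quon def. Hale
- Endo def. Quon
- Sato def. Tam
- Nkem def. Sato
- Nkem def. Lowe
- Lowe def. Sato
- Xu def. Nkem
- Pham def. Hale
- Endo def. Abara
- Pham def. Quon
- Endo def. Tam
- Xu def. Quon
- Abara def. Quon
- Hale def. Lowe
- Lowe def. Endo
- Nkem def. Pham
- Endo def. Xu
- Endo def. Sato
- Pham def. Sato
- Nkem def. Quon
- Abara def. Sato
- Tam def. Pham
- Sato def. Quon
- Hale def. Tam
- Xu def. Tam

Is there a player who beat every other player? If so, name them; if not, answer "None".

Highest win total is Endo with 8 (out of 9 possible).
Endo lost to Lowe, so no player went undefeated.

None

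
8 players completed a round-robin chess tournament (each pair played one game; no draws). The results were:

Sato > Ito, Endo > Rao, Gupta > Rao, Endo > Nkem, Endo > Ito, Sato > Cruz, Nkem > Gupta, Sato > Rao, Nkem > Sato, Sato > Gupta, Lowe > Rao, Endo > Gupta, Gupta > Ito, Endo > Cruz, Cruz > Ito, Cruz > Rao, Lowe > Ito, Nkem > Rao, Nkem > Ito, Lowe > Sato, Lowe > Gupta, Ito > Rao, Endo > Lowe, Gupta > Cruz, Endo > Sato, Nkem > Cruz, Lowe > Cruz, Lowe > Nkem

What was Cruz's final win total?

Cruz's results: beat Rao, Ito; lost to Lowe, Gupta, Sato, Nkem, Endo.
That is 2 wins.

2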